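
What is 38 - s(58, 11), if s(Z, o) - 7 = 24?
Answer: 7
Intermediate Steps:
s(Z, o) = 31 (s(Z, o) = 7 + 24 = 31)
38 - s(58, 11) = 38 - 1*31 = 38 - 31 = 7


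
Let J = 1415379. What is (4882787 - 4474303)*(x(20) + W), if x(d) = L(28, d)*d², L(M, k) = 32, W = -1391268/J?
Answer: 2466625178287696/471793 ≈ 5.2282e+9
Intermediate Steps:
W = -463756/471793 (W = -1391268/1415379 = -1391268*1/1415379 = -463756/471793 ≈ -0.98296)
x(d) = 32*d²
(4882787 - 4474303)*(x(20) + W) = (4882787 - 4474303)*(32*20² - 463756/471793) = 408484*(32*400 - 463756/471793) = 408484*(12800 - 463756/471793) = 408484*(6038486644/471793) = 2466625178287696/471793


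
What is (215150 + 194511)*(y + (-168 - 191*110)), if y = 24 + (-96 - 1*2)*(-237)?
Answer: 848817592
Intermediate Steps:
y = 23250 (y = 24 + (-96 - 2)*(-237) = 24 - 98*(-237) = 24 + 23226 = 23250)
(215150 + 194511)*(y + (-168 - 191*110)) = (215150 + 194511)*(23250 + (-168 - 191*110)) = 409661*(23250 + (-168 - 21010)) = 409661*(23250 - 21178) = 409661*2072 = 848817592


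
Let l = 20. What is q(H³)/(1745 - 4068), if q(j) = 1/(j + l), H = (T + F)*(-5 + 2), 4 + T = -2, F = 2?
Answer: -1/4060604 ≈ -2.4627e-7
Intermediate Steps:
T = -6 (T = -4 - 2 = -6)
H = 12 (H = (-6 + 2)*(-5 + 2) = -4*(-3) = 12)
q(j) = 1/(20 + j) (q(j) = 1/(j + 20) = 1/(20 + j))
q(H³)/(1745 - 4068) = 1/((20 + 12³)*(1745 - 4068)) = 1/((20 + 1728)*(-2323)) = -1/2323/1748 = (1/1748)*(-1/2323) = -1/4060604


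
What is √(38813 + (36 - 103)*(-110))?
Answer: √46183 ≈ 214.90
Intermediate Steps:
√(38813 + (36 - 103)*(-110)) = √(38813 - 67*(-110)) = √(38813 + 7370) = √46183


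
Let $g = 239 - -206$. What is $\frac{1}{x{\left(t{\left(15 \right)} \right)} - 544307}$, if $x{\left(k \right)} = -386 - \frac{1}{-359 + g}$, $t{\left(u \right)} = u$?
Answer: $- \frac{86}{46843599} \approx -1.8359 \cdot 10^{-6}$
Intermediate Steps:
$g = 445$ ($g = 239 + 206 = 445$)
$x{\left(k \right)} = - \frac{33197}{86}$ ($x{\left(k \right)} = -386 - \frac{1}{-359 + 445} = -386 - \frac{1}{86} = - \frac{33197}{86}$)
$\frac{1}{x{\left(t{\left(15 \right)} \right)} - 544307} = \frac{1}{- \frac{33197}{86} - 544307} = \frac{1}{- \frac{46843599}{86}} = - \frac{86}{46843599}$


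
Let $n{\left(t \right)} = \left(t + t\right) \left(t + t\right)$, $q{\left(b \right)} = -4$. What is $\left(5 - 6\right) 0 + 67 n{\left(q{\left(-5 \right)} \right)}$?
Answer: $4288$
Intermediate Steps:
$n{\left(t \right)} = 4 t^{2}$ ($n{\left(t \right)} = 2 t 2 t = 4 t^{2}$)
$\left(5 - 6\right) 0 + 67 n{\left(q{\left(-5 \right)} \right)} = \left(5 - 6\right) 0 + 67 \cdot 4 \left(-4\right)^{2} = \left(-1\right) 0 + 67 \cdot 4 \cdot 16 = 0 + 67 \cdot 64 = 0 + 4288 = 4288$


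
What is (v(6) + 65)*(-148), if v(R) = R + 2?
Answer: -10804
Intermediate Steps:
v(R) = 2 + R
(v(6) + 65)*(-148) = ((2 + 6) + 65)*(-148) = (8 + 65)*(-148) = 73*(-148) = -10804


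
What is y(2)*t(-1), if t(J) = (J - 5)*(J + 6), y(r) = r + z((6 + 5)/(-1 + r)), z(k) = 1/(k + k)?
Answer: -675/11 ≈ -61.364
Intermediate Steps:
z(k) = 1/(2*k)
y(r) = -1/22 + 23*r/22 (y(r) = r + 1/(2*(((6 + 5)/(-1 + r)))) = r + 1/(2*((11/(-1 + r)))) = r + (-1/11 + r/11)/2 = r + (-1/22 + r/22) = -1/22 + 23*r/22)
t(J) = (-5 + J)*(6 + J)
y(2)*t(-1) = (-1/22 + (23/22)*2)*(-30 - 1 + (-1)**2) = (-1/22 + 23/11)*(-30 - 1 + 1) = (45/22)*(-30) = -675/11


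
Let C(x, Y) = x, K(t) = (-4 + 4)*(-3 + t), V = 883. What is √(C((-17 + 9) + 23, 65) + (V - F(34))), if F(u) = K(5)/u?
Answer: √898 ≈ 29.967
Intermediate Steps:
K(t) = 0 (K(t) = 0*(-3 + t) = 0)
F(u) = 0 (F(u) = 0/u = 0)
√(C((-17 + 9) + 23, 65) + (V - F(34))) = √(((-17 + 9) + 23) + (883 - 1*0)) = √((-8 + 23) + (883 + 0)) = √(15 + 883) = √898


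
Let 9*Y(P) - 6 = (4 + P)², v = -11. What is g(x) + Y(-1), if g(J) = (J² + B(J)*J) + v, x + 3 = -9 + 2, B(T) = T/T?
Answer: 242/3 ≈ 80.667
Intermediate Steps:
B(T) = 1
x = -10 (x = -3 + (-9 + 2) = -3 - 7 = -10)
Y(P) = ⅔ + (4 + P)²/9
g(J) = -11 + J + J² (g(J) = (J² + 1*J) - 11 = (J² + J) - 11 = (J + J²) - 11 = -11 + J + J²)
g(x) + Y(-1) = (-11 - 10 + (-10)²) + (⅔ + (4 - 1)²/9) = (-11 - 10 + 100) + (⅔ + (⅑)*3²) = 79 + (⅔ + (⅑)*9) = 79 + (⅔ + 1) = 79 + 5/3 = 242/3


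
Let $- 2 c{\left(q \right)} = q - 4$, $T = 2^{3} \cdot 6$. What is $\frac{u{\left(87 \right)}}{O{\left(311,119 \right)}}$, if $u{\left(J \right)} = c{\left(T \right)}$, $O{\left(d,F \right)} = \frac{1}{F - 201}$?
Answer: $1804$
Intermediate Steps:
$T = 48$ ($T = 8 \cdot 6 = 48$)
$O{\left(d,F \right)} = \frac{1}{-201 + F}$
$c{\left(q \right)} = 2 - \frac{q}{2}$ ($c{\left(q \right)} = - \frac{q - 4}{2} = - \frac{-4 + q}{2} = 2 - \frac{q}{2}$)
$u{\left(J \right)} = -22$ ($u{\left(J \right)} = 2 - 24 = -22$)
$\frac{u{\left(87 \right)}}{O{\left(311,119 \right)}} = - \frac{22}{\frac{1}{-201 + 119}} = - \frac{22}{\frac{1}{-82}} = - \frac{22}{- \frac{1}{82}} = \left(-22\right) \left(-82\right) = 1804$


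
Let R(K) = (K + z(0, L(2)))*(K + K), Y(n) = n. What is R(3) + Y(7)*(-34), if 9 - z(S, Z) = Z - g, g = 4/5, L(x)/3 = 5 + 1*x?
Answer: -1436/5 ≈ -287.20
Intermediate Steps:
L(x) = 15 + 3*x (L(x) = 3*(5 + 1*x) = 3*(5 + x) = 15 + 3*x)
g = ⅘ (g = 4*(⅕) = ⅘ ≈ 0.80000)
z(S, Z) = 49/5 - Z (z(S, Z) = 9 - (Z - 1*⅘) = 9 - (Z - ⅘) = 9 - (-⅘ + Z) = 9 + (⅘ - Z) = 49/5 - Z)
R(K) = 2*K*(-56/5 + K) (R(K) = (K + (49/5 - (15 + 3*2)))*(K + K) = (K + (49/5 - (15 + 6)))*(2*K) = (K + (49/5 - 1*21))*(2*K) = (K + (49/5 - 21))*(2*K) = (K - 56/5)*(2*K) = (-56/5 + K)*(2*K) = 2*K*(-56/5 + K))
R(3) + Y(7)*(-34) = (⅖)*3*(-56 + 5*3) + 7*(-34) = (⅖)*3*(-56 + 15) - 238 = (⅖)*3*(-41) - 238 = -246/5 - 238 = -1436/5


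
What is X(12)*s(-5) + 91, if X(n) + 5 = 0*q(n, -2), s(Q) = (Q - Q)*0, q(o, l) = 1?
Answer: 91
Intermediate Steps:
s(Q) = 0 (s(Q) = 0*0 = 0)
X(n) = -5 (X(n) = -5 + 0*1 = -5 + 0 = -5)
X(12)*s(-5) + 91 = -5*0 + 91 = 0 + 91 = 91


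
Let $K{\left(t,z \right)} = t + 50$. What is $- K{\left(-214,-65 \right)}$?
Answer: $164$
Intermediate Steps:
$K{\left(t,z \right)} = 50 + t$
$- K{\left(-214,-65 \right)} = - (50 - 214) = \left(-1\right) \left(-164\right) = 164$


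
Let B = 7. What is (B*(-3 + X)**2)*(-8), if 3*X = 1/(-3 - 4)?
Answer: -32768/63 ≈ -520.13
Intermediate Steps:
X = -1/21 (X = 1/(3*(-3 - 4)) = (1/3)/(-7) = (1/3)*(-1/7) = -1/21 ≈ -0.047619)
(B*(-3 + X)**2)*(-8) = (7*(-3 - 1/21)**2)*(-8) = (7*(-64/21)**2)*(-8) = (7*(4096/441))*(-8) = (4096/63)*(-8) = -32768/63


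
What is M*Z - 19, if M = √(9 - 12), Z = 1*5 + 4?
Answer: -19 + 9*I*√3 ≈ -19.0 + 15.588*I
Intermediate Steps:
Z = 9 (Z = 5 + 4 = 9)
M = I*√3 (M = √(-3) = I*√3 ≈ 1.732*I)
M*Z - 19 = (I*√3)*9 - 19 = 9*I*√3 - 19 = -19 + 9*I*√3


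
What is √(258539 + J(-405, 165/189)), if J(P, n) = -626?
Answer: 3*√28657 ≈ 507.85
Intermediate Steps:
√(258539 + J(-405, 165/189)) = √(258539 - 626) = √257913 = 3*√28657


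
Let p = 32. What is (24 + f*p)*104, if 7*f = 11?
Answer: 54080/7 ≈ 7725.7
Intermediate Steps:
f = 11/7 (f = (⅐)*11 = 11/7 ≈ 1.5714)
(24 + f*p)*104 = (24 + (11/7)*32)*104 = (24 + 352/7)*104 = (520/7)*104 = 54080/7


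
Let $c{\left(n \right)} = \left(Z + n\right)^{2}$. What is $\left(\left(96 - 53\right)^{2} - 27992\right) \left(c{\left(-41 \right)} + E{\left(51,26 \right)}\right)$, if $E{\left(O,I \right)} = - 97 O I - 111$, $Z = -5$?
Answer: $3310148231$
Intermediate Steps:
$E{\left(O,I \right)} = -111 - 97 I O$ ($E{\left(O,I \right)} = - 97 I O - 111 = -111 - 97 I O$)
$c{\left(n \right)} = \left(-5 + n\right)^{2}$
$\left(\left(96 - 53\right)^{2} - 27992\right) \left(c{\left(-41 \right)} + E{\left(51,26 \right)}\right) = \left(\left(96 - 53\right)^{2} - 27992\right) \left(\left(-5 - 41\right)^{2} - \left(111 + 2522 \cdot 51\right)\right) = \left(43^{2} - 27992\right) \left(\left(-46\right)^{2} - 128733\right) = \left(1849 - 27992\right) \left(2116 - 128733\right) = \left(-26143\right) \left(-126617\right) = 3310148231$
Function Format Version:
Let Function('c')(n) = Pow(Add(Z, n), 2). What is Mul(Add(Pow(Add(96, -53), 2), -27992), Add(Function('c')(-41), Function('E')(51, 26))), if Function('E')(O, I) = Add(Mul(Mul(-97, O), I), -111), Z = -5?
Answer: 3310148231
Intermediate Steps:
Function('E')(O, I) = Add(-111, Mul(-97, I, O)) (Function('E')(O, I) = Add(Mul(-97, I, O), -111) = Add(-111, Mul(-97, I, O)))
Function('c')(n) = Pow(Add(-5, n), 2)
Mul(Add(Pow(Add(96, -53), 2), -27992), Add(Function('c')(-41), Function('E')(51, 26))) = Mul(Add(Pow(Add(96, -53), 2), -27992), Add(Pow(Add(-5, -41), 2), Add(-111, Mul(-97, 26, 51)))) = Mul(Add(Pow(43, 2), -27992), Add(Pow(-46, 2), Add(-111, -128622))) = Mul(Add(1849, -27992), Add(2116, -128733)) = Mul(-26143, -126617) = 3310148231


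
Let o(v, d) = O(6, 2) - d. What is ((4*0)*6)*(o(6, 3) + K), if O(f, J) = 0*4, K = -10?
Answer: 0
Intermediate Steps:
O(f, J) = 0
o(v, d) = -d (o(v, d) = 0 - d = -d)
((4*0)*6)*(o(6, 3) + K) = ((4*0)*6)*(-1*3 - 10) = (0*6)*(-3 - 10) = 0*(-13) = 0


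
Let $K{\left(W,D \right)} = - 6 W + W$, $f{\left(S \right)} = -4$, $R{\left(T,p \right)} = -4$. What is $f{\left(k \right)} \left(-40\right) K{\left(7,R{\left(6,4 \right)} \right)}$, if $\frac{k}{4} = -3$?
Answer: $-5600$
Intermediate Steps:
$k = -12$ ($k = 4 \left(-3\right) = -12$)
$K{\left(W,D \right)} = - 5 W$
$f{\left(k \right)} \left(-40\right) K{\left(7,R{\left(6,4 \right)} \right)} = \left(-4\right) \left(-40\right) \left(\left(-5\right) 7\right) = 160 \left(-35\right) = -5600$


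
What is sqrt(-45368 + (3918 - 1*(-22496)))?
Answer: 27*I*sqrt(26) ≈ 137.67*I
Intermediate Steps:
sqrt(-45368 + (3918 - 1*(-22496))) = sqrt(-45368 + (3918 + 22496)) = sqrt(-45368 + 26414) = sqrt(-18954) = 27*I*sqrt(26)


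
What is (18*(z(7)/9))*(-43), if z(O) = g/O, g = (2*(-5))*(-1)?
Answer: -860/7 ≈ -122.86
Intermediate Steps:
g = 10 (g = -10*(-1) = 10)
z(O) = 10/O
(18*(z(7)/9))*(-43) = (18*((10/7)/9))*(-43) = (18*((10*(⅐))*(⅑)))*(-43) = (18*((10/7)*(⅑)))*(-43) = (18*(10/63))*(-43) = (20/7)*(-43) = -860/7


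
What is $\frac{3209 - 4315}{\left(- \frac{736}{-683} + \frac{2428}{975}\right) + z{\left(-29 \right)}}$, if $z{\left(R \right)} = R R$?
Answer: $- \frac{736513050}{562418849} \approx -1.3095$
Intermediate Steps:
$z{\left(R \right)} = R^{2}$
$\frac{3209 - 4315}{\left(- \frac{736}{-683} + \frac{2428}{975}\right) + z{\left(-29 \right)}} = \frac{3209 - 4315}{\left(- \frac{736}{-683} + \frac{2428}{975}\right) + \left(-29\right)^{2}} = - \frac{1106}{\left(\left(-736\right) \left(- \frac{1}{683}\right) + 2428 \cdot \frac{1}{975}\right) + 841} = - \frac{1106}{\left(\frac{736}{683} + \frac{2428}{975}\right) + 841} = - \frac{1106}{\frac{2375924}{665925} + 841} = - \frac{1106}{\frac{562418849}{665925}} = \left(-1106\right) \frac{665925}{562418849} = - \frac{736513050}{562418849}$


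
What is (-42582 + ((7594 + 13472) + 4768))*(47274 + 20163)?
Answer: -1129434876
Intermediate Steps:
(-42582 + ((7594 + 13472) + 4768))*(47274 + 20163) = (-42582 + (21066 + 4768))*67437 = (-42582 + 25834)*67437 = -16748*67437 = -1129434876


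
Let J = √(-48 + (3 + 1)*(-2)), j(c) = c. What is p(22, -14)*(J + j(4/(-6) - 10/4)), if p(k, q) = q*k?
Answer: 2926/3 - 616*I*√14 ≈ 975.33 - 2304.9*I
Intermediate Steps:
J = 2*I*√14 (J = √(-48 + 4*(-2)) = √(-48 - 8) = √(-56) = 2*I*√14 ≈ 7.4833*I)
p(k, q) = k*q
p(22, -14)*(J + j(4/(-6) - 10/4)) = (22*(-14))*(2*I*√14 + (4/(-6) - 10/4)) = -308*(2*I*√14 + (4*(-⅙) - 10*¼)) = -308*(2*I*√14 + (-⅔ - 5/2)) = -308*(2*I*√14 - 19/6) = -308*(-19/6 + 2*I*√14) = 2926/3 - 616*I*√14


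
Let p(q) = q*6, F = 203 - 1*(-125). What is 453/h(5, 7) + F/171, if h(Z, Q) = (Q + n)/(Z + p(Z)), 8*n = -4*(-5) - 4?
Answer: 301573/171 ≈ 1763.6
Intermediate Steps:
F = 328 (F = 203 + 125 = 328)
p(q) = 6*q
n = 2 (n = (-4*(-5) - 4)/8 = (20 - 4)/8 = (1/8)*16 = 2)
h(Z, Q) = (2 + Q)/(7*Z) (h(Z, Q) = (Q + 2)/(Z + 6*Z) = (2 + Q)/((7*Z)) = (2 + Q)*(1/(7*Z)) = (2 + Q)/(7*Z))
453/h(5, 7) + F/171 = 453/(((1/7)*(2 + 7)/5)) + 328/171 = 453/(((1/7)*(1/5)*9)) + 328*(1/171) = 453/(9/35) + 328/171 = 453*(35/9) + 328/171 = 5285/3 + 328/171 = 301573/171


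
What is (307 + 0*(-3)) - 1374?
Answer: -1067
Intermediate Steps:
(307 + 0*(-3)) - 1374 = (307 + 0) - 1374 = 307 - 1374 = -1067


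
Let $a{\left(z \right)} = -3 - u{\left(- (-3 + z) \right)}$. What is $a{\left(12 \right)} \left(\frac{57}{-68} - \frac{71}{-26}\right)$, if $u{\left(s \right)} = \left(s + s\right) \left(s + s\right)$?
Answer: $- \frac{547071}{884} \approx -618.86$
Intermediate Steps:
$u{\left(s \right)} = 4 s^{2}$ ($u{\left(s \right)} = 2 s 2 s = 4 s^{2}$)
$a{\left(z \right)} = -3 - 4 \left(3 - z\right)^{2}$ ($a{\left(z \right)} = -3 - 4 \left(- (-3 + z)\right)^{2} = -3 - 4 \left(3 - z\right)^{2}$)
$a{\left(12 \right)} \left(\frac{57}{-68} - \frac{71}{-26}\right) = \left(-3 - 4 \left(-3 + 12\right)^{2}\right) \left(\frac{57}{-68} - \frac{71}{-26}\right) = \left(-3 - 4 \cdot 9^{2}\right) \left(57 \left(- \frac{1}{68}\right) - - \frac{71}{26}\right) = \left(-3 - 324\right) \left(- \frac{57}{68} + \frac{71}{26}\right) = \left(-3 - 324\right) \frac{1673}{884} = \left(-327\right) \frac{1673}{884} = - \frac{547071}{884}$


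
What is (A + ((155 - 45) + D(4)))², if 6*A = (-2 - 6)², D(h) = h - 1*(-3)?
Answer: 146689/9 ≈ 16299.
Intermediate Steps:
D(h) = 3 + h (D(h) = h + 3 = 3 + h)
A = 32/3 (A = (-2 - 6)²/6 = (⅙)*(-8)² = (⅙)*64 = 32/3 ≈ 10.667)
(A + ((155 - 45) + D(4)))² = (32/3 + ((155 - 45) + (3 + 4)))² = (32/3 + (110 + 7))² = (32/3 + 117)² = (383/3)² = 146689/9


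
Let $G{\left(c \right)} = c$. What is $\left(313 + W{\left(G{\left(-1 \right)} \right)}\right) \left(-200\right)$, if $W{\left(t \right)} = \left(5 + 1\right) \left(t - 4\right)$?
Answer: $-56600$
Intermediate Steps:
$W{\left(t \right)} = -24 + 6 t$ ($W{\left(t \right)} = 6 \left(-4 + t\right) = -24 + 6 t$)
$\left(313 + W{\left(G{\left(-1 \right)} \right)}\right) \left(-200\right) = \left(313 + \left(-24 + 6 \left(-1\right)\right)\right) \left(-200\right) = \left(313 - 30\right) \left(-200\right) = 283 \left(-200\right) = -56600$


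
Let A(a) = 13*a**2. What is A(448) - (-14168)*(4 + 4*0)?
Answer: 2665824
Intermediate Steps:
A(448) - (-14168)*(4 + 4*0) = 13*448**2 - (-14168)*(4 + 4*0) = 13*200704 - (-14168)*(4 + 0) = 2609152 - (-14168)*4 = 2609152 - 1*(-56672) = 2609152 + 56672 = 2665824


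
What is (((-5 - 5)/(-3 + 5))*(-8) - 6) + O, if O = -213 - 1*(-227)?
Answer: 48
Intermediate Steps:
O = 14 (O = -213 + 227 = 14)
(((-5 - 5)/(-3 + 5))*(-8) - 6) + O = (((-5 - 5)/(-3 + 5))*(-8) - 6) + 14 = (-10/2*(-8) - 6) + 14 = (-10*1/2*(-8) - 6) + 14 = (-5*(-8) - 6) + 14 = (40 - 6) + 14 = 34 + 14 = 48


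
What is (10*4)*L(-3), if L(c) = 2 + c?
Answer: -40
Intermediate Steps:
(10*4)*L(-3) = (10*4)*(2 - 3) = 40*(-1) = -40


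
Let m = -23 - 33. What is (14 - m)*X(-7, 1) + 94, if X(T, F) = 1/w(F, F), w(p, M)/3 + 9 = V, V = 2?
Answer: 272/3 ≈ 90.667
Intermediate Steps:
w(p, M) = -21 (w(p, M) = -27 + 3*2 = -27 + 6 = -21)
m = -56
X(T, F) = -1/21 (X(T, F) = 1/(-21) = -1/21)
(14 - m)*X(-7, 1) + 94 = (14 - 1*(-56))*(-1/21) + 94 = (14 + 56)*(-1/21) + 94 = 70*(-1/21) + 94 = -10/3 + 94 = 272/3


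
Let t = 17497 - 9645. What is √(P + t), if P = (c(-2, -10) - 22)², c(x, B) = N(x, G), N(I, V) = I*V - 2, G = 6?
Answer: 2*√2287 ≈ 95.645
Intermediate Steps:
N(I, V) = -2 + I*V
c(x, B) = -2 + 6*x (c(x, B) = -2 + x*6 = -2 + 6*x)
P = 1296 (P = ((-2 + 6*(-2)) - 22)² = ((-2 - 12) - 22)² = (-14 - 22)² = (-36)² = 1296)
t = 7852
√(P + t) = √(1296 + 7852) = √9148 = 2*√2287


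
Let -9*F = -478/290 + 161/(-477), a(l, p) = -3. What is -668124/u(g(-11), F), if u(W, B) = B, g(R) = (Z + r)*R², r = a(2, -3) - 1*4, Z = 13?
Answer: -103974292035/34337 ≈ -3.0281e+6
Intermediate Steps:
r = -7 (r = -3 - 1*4 = -3 - 4 = -7)
g(R) = 6*R² (g(R) = (13 - 7)*R² = 6*R²)
F = 137348/622485 (F = -(-478/290 + 161/(-477))/9 = -(-478*1/290 + 161*(-1/477))/9 = -(-239/145 - 161/477)/9 = -⅑*(-137348/69165) = 137348/622485 ≈ 0.22064)
-668124/u(g(-11), F) = -668124/137348/622485 = -668124*622485/137348 = -103974292035/34337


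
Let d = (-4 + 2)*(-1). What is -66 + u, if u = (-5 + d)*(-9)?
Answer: -39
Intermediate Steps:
d = 2 (d = -2*(-1) = 2)
u = 27 (u = (-5 + 2)*(-9) = -3*(-9) = 27)
-66 + u = -66 + 27 = -39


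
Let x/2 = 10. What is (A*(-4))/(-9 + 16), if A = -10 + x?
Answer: -40/7 ≈ -5.7143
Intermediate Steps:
x = 20 (x = 2*10 = 20)
A = 10 (A = -10 + 20 = 10)
(A*(-4))/(-9 + 16) = (10*(-4))/(-9 + 16) = -40/7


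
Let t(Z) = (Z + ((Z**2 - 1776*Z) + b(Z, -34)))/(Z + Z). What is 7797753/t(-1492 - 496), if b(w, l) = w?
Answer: -866417/209 ≈ -4145.5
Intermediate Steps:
t(Z) = (Z**2 - 1774*Z)/(2*Z) (t(Z) = (Z + ((Z**2 - 1776*Z) + Z))/(Z + Z) = (Z + (Z**2 - 1775*Z))/((2*Z)) = (Z**2 - 1774*Z)*(1/(2*Z)) = (Z**2 - 1774*Z)/(2*Z))
7797753/t(-1492 - 496) = 7797753/(-887 + (-1492 - 496)/2) = 7797753/(-887 + (1/2)*(-1988)) = 7797753/(-887 - 994) = 7797753/(-1881) = 7797753*(-1/1881) = -866417/209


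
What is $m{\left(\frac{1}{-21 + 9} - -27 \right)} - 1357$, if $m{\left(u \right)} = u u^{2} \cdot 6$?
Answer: $\frac{33307451}{288} \approx 1.1565 \cdot 10^{5}$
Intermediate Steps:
$m{\left(u \right)} = 6 u^{3}$ ($m{\left(u \right)} = u^{3} \cdot 6 = 6 u^{3}$)
$m{\left(\frac{1}{-21 + 9} - -27 \right)} - 1357 = 6 \left(\frac{1}{-21 + 9} - -27\right)^{3} - 1357 = 6 \left(\frac{1}{-12} + 27\right)^{3} - 1357 = 6 \left(- \frac{1}{12} + 27\right)^{3} - 1357 = 6 \left(\frac{323}{12}\right)^{3} - 1357 = 6 \cdot \frac{33698267}{1728} - 1357 = \frac{33698267}{288} - 1357 = \frac{33307451}{288}$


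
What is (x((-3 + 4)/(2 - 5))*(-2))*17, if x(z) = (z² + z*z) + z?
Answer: 34/9 ≈ 3.7778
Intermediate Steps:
x(z) = z + 2*z² (x(z) = (z² + z²) + z = 2*z² + z = z + 2*z²)
(x((-3 + 4)/(2 - 5))*(-2))*17 = ((((-3 + 4)/(2 - 5))*(1 + 2*((-3 + 4)/(2 - 5))))*(-2))*17 = (((1/(-3))*(1 + 2*(1/(-3))))*(-2))*17 = (((1*(-⅓))*(1 + 2*(1*(-⅓))))*(-2))*17 = (-(1 + 2*(-⅓))/3*(-2))*17 = (-(1 - ⅔)/3*(-2))*17 = (-⅓*⅓*(-2))*17 = -⅑*(-2)*17 = (2/9)*17 = 34/9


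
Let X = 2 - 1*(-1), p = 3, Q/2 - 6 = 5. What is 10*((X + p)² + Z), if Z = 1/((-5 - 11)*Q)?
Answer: 63355/176 ≈ 359.97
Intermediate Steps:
Q = 22 (Q = 12 + 2*5 = 12 + 10 = 22)
X = 3 (X = 2 + 1 = 3)
Z = -1/352 (Z = 1/(-5 - 11*22) = (1/22)/(-16) = -1/16*1/22 = -1/352 ≈ -0.0028409)
10*((X + p)² + Z) = 10*((3 + 3)² - 1/352) = 10*(6² - 1/352) = 10*(36 - 1/352) = 10*(12671/352) = 63355/176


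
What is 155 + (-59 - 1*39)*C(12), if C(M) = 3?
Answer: -139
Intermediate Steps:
155 + (-59 - 1*39)*C(12) = 155 + (-59 - 1*39)*3 = 155 + (-59 - 39)*3 = 155 - 98*3 = 155 - 294 = -139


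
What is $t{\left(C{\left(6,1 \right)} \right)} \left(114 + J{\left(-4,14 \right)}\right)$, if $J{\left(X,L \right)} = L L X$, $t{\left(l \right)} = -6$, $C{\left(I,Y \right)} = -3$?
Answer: $4020$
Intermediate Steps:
$J{\left(X,L \right)} = X L^{2}$ ($J{\left(X,L \right)} = L^{2} X = X L^{2}$)
$t{\left(C{\left(6,1 \right)} \right)} \left(114 + J{\left(-4,14 \right)}\right) = - 6 \left(114 - 4 \cdot 14^{2}\right) = - 6 \left(114 - 784\right) = \left(-6\right) \left(-670\right) = 4020$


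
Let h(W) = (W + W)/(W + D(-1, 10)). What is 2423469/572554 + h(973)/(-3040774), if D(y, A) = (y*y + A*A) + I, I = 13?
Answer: 4005171341745719/946237476678626 ≈ 4.2327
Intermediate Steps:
D(y, A) = 13 + A² + y² (D(y, A) = (y*y + A*A) + 13 = (y² + A²) + 13 = (A² + y²) + 13 = 13 + A² + y²)
h(W) = 2*W/(114 + W) (h(W) = (W + W)/(W + (13 + 10² + (-1)²)) = (2*W)/(W + (13 + 100 + 1)) = (2*W)/(W + 114) = (2*W)/(114 + W) = 2*W/(114 + W))
2423469/572554 + h(973)/(-3040774) = 2423469/572554 + (2*973/(114 + 973))/(-3040774) = 2423469*(1/572554) + (2*973/1087)*(-1/3040774) = 2423469/572554 + (2*973*(1/1087))*(-1/3040774) = 2423469/572554 + (1946/1087)*(-1/3040774) = 2423469/572554 - 973/1652660669 = 4005171341745719/946237476678626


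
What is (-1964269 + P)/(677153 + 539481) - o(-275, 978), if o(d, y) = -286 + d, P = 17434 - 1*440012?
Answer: 680144827/1216634 ≈ 559.04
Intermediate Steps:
P = -422578 (P = 17434 - 440012 = -422578)
(-1964269 + P)/(677153 + 539481) - o(-275, 978) = (-1964269 - 422578)/(677153 + 539481) - (-286 - 275) = -2386847/1216634 - 1*(-561) = -2386847*1/1216634 + 561 = -2386847/1216634 + 561 = 680144827/1216634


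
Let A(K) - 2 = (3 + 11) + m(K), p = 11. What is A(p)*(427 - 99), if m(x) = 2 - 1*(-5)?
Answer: 7544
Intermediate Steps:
m(x) = 7 (m(x) = 2 + 5 = 7)
A(K) = 23 (A(K) = 2 + ((3 + 11) + 7) = 2 + (14 + 7) = 2 + 21 = 23)
A(p)*(427 - 99) = 23*(427 - 99) = 23*328 = 7544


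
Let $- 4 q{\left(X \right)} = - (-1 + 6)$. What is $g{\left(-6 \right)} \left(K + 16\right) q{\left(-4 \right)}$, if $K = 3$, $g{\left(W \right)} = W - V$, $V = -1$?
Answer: $- \frac{475}{4} \approx -118.75$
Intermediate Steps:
$g{\left(W \right)} = 1 + W$ ($g{\left(W \right)} = W - -1 = W + 1 = 1 + W$)
$q{\left(X \right)} = \frac{5}{4}$ ($q{\left(X \right)} = - \frac{\left(-1\right) \left(-1 + 6\right)}{4} = - \frac{\left(-1\right) 5}{4} = \left(- \frac{1}{4}\right) \left(-5\right) = \frac{5}{4}$)
$g{\left(-6 \right)} \left(K + 16\right) q{\left(-4 \right)} = \left(1 - 6\right) \left(3 + 16\right) \frac{5}{4} = - 5 \cdot 19 \cdot \frac{5}{4} = \left(-5\right) \frac{95}{4} = - \frac{475}{4}$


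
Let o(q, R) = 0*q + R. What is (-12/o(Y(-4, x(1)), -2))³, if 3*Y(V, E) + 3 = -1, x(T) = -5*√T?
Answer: 216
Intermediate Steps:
Y(V, E) = -4/3 (Y(V, E) = -1 + (⅓)*(-1) = -1 - ⅓ = -4/3)
o(q, R) = R (o(q, R) = 0 + R = R)
(-12/o(Y(-4, x(1)), -2))³ = (-12/(-2))³ = (-12*(-½))³ = 6³ = 216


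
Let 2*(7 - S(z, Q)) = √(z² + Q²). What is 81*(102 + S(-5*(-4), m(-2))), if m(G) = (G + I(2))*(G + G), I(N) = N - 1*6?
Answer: 8829 - 162*√61 ≈ 7563.7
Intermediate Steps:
I(N) = -6 + N (I(N) = N - 6 = -6 + N)
m(G) = 2*G*(-4 + G) (m(G) = (G + (-6 + 2))*(G + G) = (G - 4)*(2*G) = (-4 + G)*(2*G) = 2*G*(-4 + G))
S(z, Q) = 7 - √(Q² + z²)/2 (S(z, Q) = 7 - √(z² + Q²)/2 = 7 - √(Q² + z²)/2)
81*(102 + S(-5*(-4), m(-2))) = 81*(102 + (7 - √((2*(-2)*(-4 - 2))² + (-5*(-4))²)/2)) = 81*(102 + (7 - √((2*(-2)*(-6))² + 20²)/2)) = 81*(102 + (7 - √(24² + 400)/2)) = 81*(102 + (7 - √(576 + 400)/2)) = 81*(102 + (7 - 2*√61)) = 81*(109 - 2*√61) = 8829 - 162*√61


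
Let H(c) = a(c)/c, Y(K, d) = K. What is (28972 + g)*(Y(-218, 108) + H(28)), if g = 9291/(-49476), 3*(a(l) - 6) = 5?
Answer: -153307743679/24304 ≈ -6.3079e+6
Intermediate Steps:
a(l) = 23/3 (a(l) = 6 + (1/3)*5 = 6 + 5/3 = 23/3)
g = -163/868 (g = 9291*(-1/49476) = -163/868 ≈ -0.18779)
H(c) = 23/(3*c)
(28972 + g)*(Y(-218, 108) + H(28)) = (28972 - 163/868)*(-218 + (23/3)/28) = 25147533*(-218 + (23/3)*(1/28))/868 = 25147533*(-218 + 23/84)/868 = (25147533/868)*(-18289/84) = -153307743679/24304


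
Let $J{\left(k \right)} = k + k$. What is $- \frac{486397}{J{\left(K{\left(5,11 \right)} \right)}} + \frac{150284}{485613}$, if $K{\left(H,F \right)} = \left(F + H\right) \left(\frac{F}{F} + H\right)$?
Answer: $- \frac{78723950611}{31079232} \approx -2533.0$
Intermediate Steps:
$K{\left(H,F \right)} = \left(1 + H\right) \left(F + H\right)$ ($K{\left(H,F \right)} = \left(F + H\right) \left(1 + H\right) = \left(1 + H\right) \left(F + H\right)$)
$J{\left(k \right)} = 2 k$
$- \frac{486397}{J{\left(K{\left(5,11 \right)} \right)}} + \frac{150284}{485613} = - \frac{486397}{2 \left(11 + 5 + 5^{2} + 11 \cdot 5\right)} + \frac{150284}{485613} = - \frac{486397}{2 \left(11 + 5 + 25 + 55\right)} + 150284 \cdot \frac{1}{485613} = - \frac{486397}{2 \cdot 96} + \frac{150284}{485613} = - \frac{486397}{192} + \frac{150284}{485613} = - \frac{78723950611}{31079232}$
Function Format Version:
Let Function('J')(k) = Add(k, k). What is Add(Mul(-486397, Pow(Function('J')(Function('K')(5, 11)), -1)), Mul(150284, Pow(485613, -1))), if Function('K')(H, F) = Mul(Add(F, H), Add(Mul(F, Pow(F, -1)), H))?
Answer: Rational(-78723950611, 31079232) ≈ -2533.0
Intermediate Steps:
Function('K')(H, F) = Mul(Add(1, H), Add(F, H)) (Function('K')(H, F) = Mul(Add(F, H), Add(1, H)) = Mul(Add(1, H), Add(F, H)))
Function('J')(k) = Mul(2, k)
Add(Mul(-486397, Pow(Function('J')(Function('K')(5, 11)), -1)), Mul(150284, Pow(485613, -1))) = Add(Mul(-486397, Pow(Mul(2, Add(11, 5, Pow(5, 2), Mul(11, 5))), -1)), Mul(150284, Pow(485613, -1))) = Add(Mul(-486397, Pow(Mul(2, Add(11, 5, 25, 55)), -1)), Mul(150284, Rational(1, 485613))) = Add(Mul(-486397, Pow(Mul(2, 96), -1)), Rational(150284, 485613)) = Add(Mul(-486397, Pow(192, -1)), Rational(150284, 485613)) = Add(Mul(-486397, Rational(1, 192)), Rational(150284, 485613)) = Add(Rational(-486397, 192), Rational(150284, 485613)) = Rational(-78723950611, 31079232)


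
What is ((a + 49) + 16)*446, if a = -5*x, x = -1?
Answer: 31220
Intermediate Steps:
a = 5 (a = -5*(-1) = 5)
((a + 49) + 16)*446 = ((5 + 49) + 16)*446 = (54 + 16)*446 = 70*446 = 31220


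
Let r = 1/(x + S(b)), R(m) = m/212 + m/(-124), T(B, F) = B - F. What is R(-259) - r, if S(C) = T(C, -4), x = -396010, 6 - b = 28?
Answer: 564143529/650674004 ≈ 0.86701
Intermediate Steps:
b = -22 (b = 6 - 1*28 = 6 - 28 = -22)
R(m) = -11*m/3286 (R(m) = m*(1/212) + m*(-1/124) = m/212 - m/124 = -11*m/3286)
S(C) = 4 + C (S(C) = C - 1*(-4) = C + 4 = 4 + C)
r = -1/396028 (r = 1/(-396010 + (4 - 22)) = 1/(-396010 - 18) = 1/(-396028) = -1/396028 ≈ -2.5251e-6)
R(-259) - r = -11/3286*(-259) - 1*(-1/396028) = 2849/3286 + 1/396028 = 564143529/650674004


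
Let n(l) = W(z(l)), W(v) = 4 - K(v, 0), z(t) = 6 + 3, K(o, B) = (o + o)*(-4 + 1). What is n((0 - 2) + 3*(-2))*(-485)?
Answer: -28130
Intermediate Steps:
K(o, B) = -6*o (K(o, B) = (2*o)*(-3) = -6*o)
z(t) = 9
W(v) = 4 + 6*v (W(v) = 4 - (-6)*v = 4 + 6*v)
n(l) = 58 (n(l) = 4 + 6*9 = 4 + 54 = 58)
n((0 - 2) + 3*(-2))*(-485) = 58*(-485) = -28130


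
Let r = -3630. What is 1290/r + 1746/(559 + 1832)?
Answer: 36151/96437 ≈ 0.37487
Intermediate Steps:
1290/r + 1746/(559 + 1832) = 1290/(-3630) + 1746/(559 + 1832) = 1290*(-1/3630) + 1746/2391 = -43/121 + 1746*(1/2391) = -43/121 + 582/797 = 36151/96437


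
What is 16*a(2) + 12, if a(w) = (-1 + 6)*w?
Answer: 172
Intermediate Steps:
a(w) = 5*w
16*a(2) + 12 = 16*(5*2) + 12 = 16*10 + 12 = 160 + 12 = 172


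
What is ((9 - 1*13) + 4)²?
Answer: 0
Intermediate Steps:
((9 - 1*13) + 4)² = ((9 - 13) + 4)² = (-4 + 4)² = 0² = 0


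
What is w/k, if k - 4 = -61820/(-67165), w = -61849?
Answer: -830817617/66096 ≈ -12570.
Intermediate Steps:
k = 66096/13433 (k = 4 - 61820/(-67165) = 4 - 61820*(-1/67165) = 4 + 12364/13433 = 66096/13433 ≈ 4.9204)
w/k = -61849/66096/13433 = -61849*13433/66096 = -830817617/66096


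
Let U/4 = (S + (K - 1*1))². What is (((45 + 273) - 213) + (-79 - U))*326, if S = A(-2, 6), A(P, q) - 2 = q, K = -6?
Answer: 7172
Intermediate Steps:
A(P, q) = 2 + q
S = 8 (S = 2 + 6 = 8)
U = 4 (U = 4*(8 + (-6 - 1*1))² = 4*(8 + (-6 - 1))² = 4*(8 - 7)² = 4*1² = 4*1 = 4)
(((45 + 273) - 213) + (-79 - U))*326 = (((45 + 273) - 213) + (-79 - 1*4))*326 = ((318 - 213) + (-79 - 4))*326 = (105 - 83)*326 = 22*326 = 7172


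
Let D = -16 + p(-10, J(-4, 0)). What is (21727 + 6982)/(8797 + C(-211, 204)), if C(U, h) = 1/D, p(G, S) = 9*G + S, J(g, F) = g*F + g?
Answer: 3157990/967669 ≈ 3.2635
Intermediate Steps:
J(g, F) = g + F*g (J(g, F) = F*g + g = g + F*g)
p(G, S) = S + 9*G
D = -110 (D = -16 + (-4*(1 + 0) + 9*(-10)) = -16 + (-4*1 - 90) = -16 + (-4 - 90) = -16 - 94 = -110)
C(U, h) = -1/110 (C(U, h) = 1/(-110) = -1/110)
(21727 + 6982)/(8797 + C(-211, 204)) = (21727 + 6982)/(8797 - 1/110) = 28709/(967669/110) = 28709*(110/967669) = 3157990/967669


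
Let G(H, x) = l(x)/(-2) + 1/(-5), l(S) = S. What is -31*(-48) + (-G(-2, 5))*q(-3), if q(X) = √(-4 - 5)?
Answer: 1488 + 81*I/10 ≈ 1488.0 + 8.1*I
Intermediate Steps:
q(X) = 3*I (q(X) = √(-9) = 3*I)
G(H, x) = -⅕ - x/2 (G(H, x) = x/(-2) + 1/(-5) = x*(-½) + 1*(-⅕) = -x/2 - ⅕ = -⅕ - x/2)
-31*(-48) + (-G(-2, 5))*q(-3) = -31*(-48) + (-(-⅕ - ½*5))*(3*I) = 1488 + (-(-⅕ - 5/2))*(3*I) = 1488 + (-1*(-27/10))*(3*I) = 1488 + 27*(3*I)/10 = 1488 + 81*I/10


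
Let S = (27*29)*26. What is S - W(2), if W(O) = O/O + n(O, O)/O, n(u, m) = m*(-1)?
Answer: 20358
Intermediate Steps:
n(u, m) = -m
W(O) = 0 (W(O) = O/O + (-O)/O = 1 - 1 = 0)
S = 20358 (S = 783*26 = 20358)
S - W(2) = 20358 - 1*0 = 20358 + 0 = 20358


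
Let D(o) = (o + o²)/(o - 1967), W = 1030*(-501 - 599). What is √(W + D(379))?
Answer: I*√178585290985/397 ≈ 1064.5*I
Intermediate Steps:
W = -1133000 (W = 1030*(-1100) = -1133000)
D(o) = (o + o²)/(-1967 + o)
√(W + D(379)) = √(-1133000 + 379*(1 + 379)/(-1967 + 379)) = √(-1133000 + 379*380/(-1588)) = √(-1133000 + 379*(-1/1588)*380) = √(-1133000 - 36005/397) = √(-449837005/397) = I*√178585290985/397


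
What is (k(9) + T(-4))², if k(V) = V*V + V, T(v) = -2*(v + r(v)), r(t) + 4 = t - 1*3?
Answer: 14400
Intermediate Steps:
r(t) = -7 + t (r(t) = -4 + (t - 1*3) = -4 + (t - 3) = -4 + (-3 + t) = -7 + t)
T(v) = 14 - 4*v (T(v) = -2*(v + (-7 + v)) = -2*(-7 + 2*v) = 14 - 4*v)
k(V) = V + V² (k(V) = V² + V = V + V²)
(k(9) + T(-4))² = (9*(1 + 9) + (14 - 4*(-4)))² = (9*10 + (14 + 16))² = (90 + 30)² = 120² = 14400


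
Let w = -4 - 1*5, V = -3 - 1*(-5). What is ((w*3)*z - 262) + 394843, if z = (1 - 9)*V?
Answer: 395013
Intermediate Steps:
V = 2 (V = -3 + 5 = 2)
z = -16 (z = (1 - 9)*2 = -8*2 = -16)
w = -9 (w = -4 - 5 = -9)
((w*3)*z - 262) + 394843 = (-9*3*(-16) - 262) + 394843 = (-27*(-16) - 262) + 394843 = (432 - 262) + 394843 = 170 + 394843 = 395013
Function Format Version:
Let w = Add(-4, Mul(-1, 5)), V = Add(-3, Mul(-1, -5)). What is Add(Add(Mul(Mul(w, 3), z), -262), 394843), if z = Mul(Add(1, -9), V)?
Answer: 395013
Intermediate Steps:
V = 2 (V = Add(-3, 5) = 2)
z = -16 (z = Mul(Add(1, -9), 2) = Mul(-8, 2) = -16)
w = -9 (w = Add(-4, -5) = -9)
Add(Add(Mul(Mul(w, 3), z), -262), 394843) = Add(Add(Mul(Mul(-9, 3), -16), -262), 394843) = Add(Add(Mul(-27, -16), -262), 394843) = Add(Add(432, -262), 394843) = Add(170, 394843) = 395013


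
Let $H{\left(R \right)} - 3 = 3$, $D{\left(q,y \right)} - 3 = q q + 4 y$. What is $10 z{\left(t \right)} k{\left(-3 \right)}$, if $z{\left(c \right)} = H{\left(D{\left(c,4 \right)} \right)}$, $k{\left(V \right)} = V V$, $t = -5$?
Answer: $540$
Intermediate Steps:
$k{\left(V \right)} = V^{2}$
$D{\left(q,y \right)} = 3 + q^{2} + 4 y$ ($D{\left(q,y \right)} = 3 + \left(q q + 4 y\right) = 3 + \left(q^{2} + 4 y\right) = 3 + q^{2} + 4 y$)
$H{\left(R \right)} = 6$ ($H{\left(R \right)} = 3 + 3 = 6$)
$z{\left(c \right)} = 6$
$10 z{\left(t \right)} k{\left(-3 \right)} = 10 \cdot 6 \left(-3\right)^{2} = 60 \cdot 9 = 540$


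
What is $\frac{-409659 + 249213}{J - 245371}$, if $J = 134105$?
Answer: $\frac{80223}{55633} \approx 1.442$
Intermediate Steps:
$\frac{-409659 + 249213}{J - 245371} = \frac{-409659 + 249213}{134105 - 245371} = - \frac{160446}{-111266} = \left(-160446\right) \left(- \frac{1}{111266}\right) = \frac{80223}{55633}$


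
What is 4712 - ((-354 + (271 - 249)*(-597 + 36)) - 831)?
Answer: 18239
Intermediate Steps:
4712 - ((-354 + (271 - 249)*(-597 + 36)) - 831) = 4712 - ((-354 + 22*(-561)) - 831) = 4712 - ((-354 - 12342) - 831) = 4712 - (-12696 - 831) = 4712 - 1*(-13527) = 4712 + 13527 = 18239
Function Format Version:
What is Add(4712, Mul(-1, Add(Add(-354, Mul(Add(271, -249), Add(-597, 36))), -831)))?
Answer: 18239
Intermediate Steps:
Add(4712, Mul(-1, Add(Add(-354, Mul(Add(271, -249), Add(-597, 36))), -831))) = Add(4712, Mul(-1, Add(Add(-354, Mul(22, -561)), -831))) = Add(4712, Mul(-1, Add(Add(-354, -12342), -831))) = Add(4712, Mul(-1, Add(-12696, -831))) = Add(4712, Mul(-1, -13527)) = Add(4712, 13527) = 18239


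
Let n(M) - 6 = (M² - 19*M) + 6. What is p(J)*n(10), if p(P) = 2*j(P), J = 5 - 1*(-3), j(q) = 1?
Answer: -156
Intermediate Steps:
J = 8 (J = 5 + 3 = 8)
p(P) = 2 (p(P) = 2*1 = 2)
n(M) = 12 + M² - 19*M (n(M) = 6 + ((M² - 19*M) + 6) = 6 + (6 + M² - 19*M) = 12 + M² - 19*M)
p(J)*n(10) = 2*(12 + 10² - 19*10) = 2*(12 + 100 - 190) = 2*(-78) = -156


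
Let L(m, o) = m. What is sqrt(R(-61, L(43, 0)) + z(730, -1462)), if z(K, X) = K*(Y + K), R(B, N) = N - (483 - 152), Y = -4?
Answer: 2*sqrt(132423) ≈ 727.80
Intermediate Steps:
R(B, N) = -331 + N (R(B, N) = N - 1*331 = N - 331 = -331 + N)
z(K, X) = K*(-4 + K)
sqrt(R(-61, L(43, 0)) + z(730, -1462)) = sqrt((-331 + 43) + 730*(-4 + 730)) = sqrt(-288 + 730*726) = sqrt(-288 + 529980) = sqrt(529692) = 2*sqrt(132423)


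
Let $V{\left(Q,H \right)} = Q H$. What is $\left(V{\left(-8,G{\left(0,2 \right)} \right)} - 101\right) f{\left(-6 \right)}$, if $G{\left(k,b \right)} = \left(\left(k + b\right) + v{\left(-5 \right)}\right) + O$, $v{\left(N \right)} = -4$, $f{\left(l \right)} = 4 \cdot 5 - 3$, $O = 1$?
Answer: $-1581$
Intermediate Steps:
$f{\left(l \right)} = 17$ ($f{\left(l \right)} = 20 - 3 = 17$)
$G{\left(k,b \right)} = -3 + b + k$ ($G{\left(k,b \right)} = \left(\left(k + b\right) - 4\right) + 1 = \left(\left(b + k\right) - 4\right) + 1 = \left(-4 + b + k\right) + 1 = -3 + b + k$)
$V{\left(Q,H \right)} = H Q$
$\left(V{\left(-8,G{\left(0,2 \right)} \right)} - 101\right) f{\left(-6 \right)} = \left(\left(-3 + 2 + 0\right) \left(-8\right) - 101\right) 17 = \left(\left(-1\right) \left(-8\right) - 101\right) 17 = \left(8 - 101\right) 17 = \left(-93\right) 17 = -1581$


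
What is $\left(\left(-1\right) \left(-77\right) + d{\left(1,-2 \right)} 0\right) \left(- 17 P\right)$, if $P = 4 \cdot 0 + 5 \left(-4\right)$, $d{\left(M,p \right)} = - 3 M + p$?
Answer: $26180$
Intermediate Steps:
$d{\left(M,p \right)} = p - 3 M$
$P = -20$ ($P = 0 - 20 = -20$)
$\left(\left(-1\right) \left(-77\right) + d{\left(1,-2 \right)} 0\right) \left(- 17 P\right) = \left(\left(-1\right) \left(-77\right) + \left(-2 - 3\right) 0\right) \left(\left(-17\right) \left(-20\right)\right) = \left(77 + \left(-2 - 3\right) 0\right) 340 = \left(77 - 0\right) 340 = \left(77 + 0\right) 340 = 77 \cdot 340 = 26180$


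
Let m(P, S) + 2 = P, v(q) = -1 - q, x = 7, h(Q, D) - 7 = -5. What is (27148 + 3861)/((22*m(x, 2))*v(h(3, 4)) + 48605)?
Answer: 31009/48275 ≈ 0.64234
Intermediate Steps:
h(Q, D) = 2 (h(Q, D) = 7 - 5 = 2)
m(P, S) = -2 + P
(27148 + 3861)/((22*m(x, 2))*v(h(3, 4)) + 48605) = (27148 + 3861)/((22*(-2 + 7))*(-1 - 1*2) + 48605) = 31009/((22*5)*(-1 - 2) + 48605) = 31009/(110*(-3) + 48605) = 31009/(-330 + 48605) = 31009/48275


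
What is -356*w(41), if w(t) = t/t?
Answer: -356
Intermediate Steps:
w(t) = 1
-356*w(41) = -356*1 = -356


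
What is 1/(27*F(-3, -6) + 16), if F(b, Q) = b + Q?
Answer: -1/227 ≈ -0.0044053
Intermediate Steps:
F(b, Q) = Q + b
1/(27*F(-3, -6) + 16) = 1/(27*(-6 - 3) + 16) = 1/(27*(-9) + 16) = 1/(-243 + 16) = 1/(-227) = -1/227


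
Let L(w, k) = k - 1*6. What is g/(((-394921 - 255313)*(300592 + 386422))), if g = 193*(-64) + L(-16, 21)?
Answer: 949/34363066252 ≈ 2.7617e-8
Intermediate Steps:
L(w, k) = -6 + k (L(w, k) = k - 6 = -6 + k)
g = -12337 (g = 193*(-64) + (-6 + 21) = -12352 + 15 = -12337)
g/(((-394921 - 255313)*(300592 + 386422))) = -12337*1/((-394921 - 255313)*(300592 + 386422)) = -12337/((-650234*687014)) = -12337/(-446719861276) = -12337*(-1/446719861276) = 949/34363066252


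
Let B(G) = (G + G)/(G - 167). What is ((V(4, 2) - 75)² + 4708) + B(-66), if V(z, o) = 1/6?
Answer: 86468489/8388 ≈ 10309.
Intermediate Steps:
V(z, o) = ⅙
B(G) = 2*G/(-167 + G) (B(G) = (2*G)/(-167 + G) = 2*G/(-167 + G))
((V(4, 2) - 75)² + 4708) + B(-66) = ((⅙ - 75)² + 4708) + 2*(-66)/(-167 - 66) = ((-449/6)² + 4708) + 2*(-66)/(-233) = (201601/36 + 4708) + 2*(-66)*(-1/233) = 371089/36 + 132/233 = 86468489/8388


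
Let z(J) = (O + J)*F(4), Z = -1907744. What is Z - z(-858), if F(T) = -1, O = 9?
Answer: -1908593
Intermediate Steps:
z(J) = -9 - J (z(J) = (9 + J)*(-1) = -9 - J)
Z - z(-858) = -1907744 - (-9 - 1*(-858)) = -1907744 - (-9 + 858) = -1907744 - 1*849 = -1907744 - 849 = -1908593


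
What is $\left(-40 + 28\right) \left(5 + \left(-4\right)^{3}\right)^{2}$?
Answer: $-41772$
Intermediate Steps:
$\left(-40 + 28\right) \left(5 + \left(-4\right)^{3}\right)^{2} = - 12 \left(5 - 64\right)^{2} = - 12 \left(-59\right)^{2} = \left(-12\right) 3481 = -41772$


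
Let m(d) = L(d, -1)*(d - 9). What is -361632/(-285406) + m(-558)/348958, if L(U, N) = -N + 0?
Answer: 63016277127/49797353474 ≈ 1.2655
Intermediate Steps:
L(U, N) = -N
m(d) = -9 + d (m(d) = (-1*(-1))*(d - 9) = 1*(-9 + d) = -9 + d)
-361632/(-285406) + m(-558)/348958 = -361632/(-285406) + (-9 - 558)/348958 = -361632*(-1/285406) - 567*1/348958 = 180816/142703 - 567/348958 = 63016277127/49797353474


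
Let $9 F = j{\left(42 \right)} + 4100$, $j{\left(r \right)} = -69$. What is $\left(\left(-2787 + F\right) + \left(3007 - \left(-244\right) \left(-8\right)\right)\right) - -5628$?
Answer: $\frac{39095}{9} \approx 4343.9$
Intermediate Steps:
$F = \frac{4031}{9}$ ($F = \frac{-69 + 4100}{9} = \frac{1}{9} \cdot 4031 = \frac{4031}{9} \approx 447.89$)
$\left(\left(-2787 + F\right) + \left(3007 - \left(-244\right) \left(-8\right)\right)\right) - -5628 = \left(\left(-2787 + \frac{4031}{9}\right) + \left(3007 - \left(-244\right) \left(-8\right)\right)\right) - -5628 = \left(- \frac{21052}{9} + \left(3007 - 1952\right)\right) + 5628 = \left(- \frac{21052}{9} + 1055\right) + 5628 = - \frac{11557}{9} + 5628 = \frac{39095}{9}$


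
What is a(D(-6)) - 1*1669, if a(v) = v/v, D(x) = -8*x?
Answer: -1668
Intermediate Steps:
a(v) = 1
a(D(-6)) - 1*1669 = 1 - 1*1669 = 1 - 1669 = -1668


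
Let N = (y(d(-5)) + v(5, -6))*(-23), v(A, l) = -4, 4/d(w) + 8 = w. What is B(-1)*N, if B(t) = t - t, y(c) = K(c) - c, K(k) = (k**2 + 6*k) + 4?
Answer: 0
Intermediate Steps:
d(w) = 4/(-8 + w)
K(k) = 4 + k**2 + 6*k
y(c) = 4 + c**2 + 5*c (y(c) = (4 + c**2 + 6*c) - c = 4 + c**2 + 5*c)
N = 5612/169 (N = ((4 + (4/(-8 - 5))**2 + 5*(4/(-8 - 5))) - 4)*(-23) = ((4 + (4/(-13))**2 + 5*(4/(-13))) - 4)*(-23) = ((4 + (4*(-1/13))**2 + 5*(4*(-1/13))) - 4)*(-23) = ((4 + (-4/13)**2 + 5*(-4/13)) - 4)*(-23) = ((4 + 16/169 - 20/13) - 4)*(-23) = (432/169 - 4)*(-23) = -244/169*(-23) = 5612/169 ≈ 33.207)
B(t) = 0
B(-1)*N = 0*(5612/169) = 0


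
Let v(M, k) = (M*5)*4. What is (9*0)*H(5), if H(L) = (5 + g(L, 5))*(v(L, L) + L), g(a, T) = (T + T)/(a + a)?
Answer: 0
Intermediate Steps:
g(a, T) = T/a (g(a, T) = (2*T)/((2*a)) = (2*T)*(1/(2*a)) = T/a)
v(M, k) = 20*M (v(M, k) = (5*M)*4 = 20*M)
H(L) = 21*L*(5 + 5/L) (H(L) = (5 + 5/L)*(20*L + L) = (5 + 5/L)*(21*L) = 21*L*(5 + 5/L))
(9*0)*H(5) = (9*0)*(105 + 105*5) = 0*(105 + 525) = 0*630 = 0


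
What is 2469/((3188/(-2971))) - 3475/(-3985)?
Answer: -7332619/3188 ≈ -2300.1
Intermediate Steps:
2469/((3188/(-2971))) - 3475/(-3985) = 2469/((3188*(-1/2971))) - 3475*(-1/3985) = 2469/(-3188/2971) + 695/797 = 2469*(-2971/3188) + 695/797 = -7335399/3188 + 695/797 = -7332619/3188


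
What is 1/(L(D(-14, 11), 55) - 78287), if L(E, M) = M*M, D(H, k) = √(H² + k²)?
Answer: -1/75262 ≈ -1.3287e-5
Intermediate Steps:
L(E, M) = M²
1/(L(D(-14, 11), 55) - 78287) = 1/(55² - 78287) = 1/(3025 - 78287) = 1/(-75262) = -1/75262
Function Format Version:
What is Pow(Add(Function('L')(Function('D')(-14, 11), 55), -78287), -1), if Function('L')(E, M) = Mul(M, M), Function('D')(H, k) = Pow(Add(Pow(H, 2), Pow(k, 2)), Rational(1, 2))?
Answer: Rational(-1, 75262) ≈ -1.3287e-5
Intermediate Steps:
Function('L')(E, M) = Pow(M, 2)
Pow(Add(Function('L')(Function('D')(-14, 11), 55), -78287), -1) = Pow(Add(Pow(55, 2), -78287), -1) = Pow(Add(3025, -78287), -1) = Pow(-75262, -1) = Rational(-1, 75262)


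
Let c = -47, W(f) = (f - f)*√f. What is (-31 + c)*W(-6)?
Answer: 0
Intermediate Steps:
W(f) = 0 (W(f) = 0*√f = 0)
(-31 + c)*W(-6) = (-31 - 47)*0 = -78*0 = 0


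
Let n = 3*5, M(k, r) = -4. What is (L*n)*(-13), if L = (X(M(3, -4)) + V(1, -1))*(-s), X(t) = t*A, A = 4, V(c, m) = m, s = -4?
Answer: 13260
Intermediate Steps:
n = 15
X(t) = 4*t (X(t) = t*4 = 4*t)
L = -68 (L = (4*(-4) - 1)*(-1*(-4)) = (-16 - 1)*4 = -17*4 = -68)
(L*n)*(-13) = -68*15*(-13) = -1020*(-13) = 13260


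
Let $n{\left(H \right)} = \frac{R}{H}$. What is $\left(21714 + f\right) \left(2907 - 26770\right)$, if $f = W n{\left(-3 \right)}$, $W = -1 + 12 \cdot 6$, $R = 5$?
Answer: $- \frac{1546012181}{3} \approx -5.1534 \cdot 10^{8}$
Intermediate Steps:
$n{\left(H \right)} = \frac{5}{H}$
$W = 71$ ($W = -1 + 72 = 71$)
$f = - \frac{355}{3}$ ($f = 71 \frac{5}{-3} = 71 \cdot 5 \left(- \frac{1}{3}\right) = 71 \left(- \frac{5}{3}\right) = - \frac{355}{3} \approx -118.33$)
$\left(21714 + f\right) \left(2907 - 26770\right) = \left(21714 - \frac{355}{3}\right) \left(2907 - 26770\right) = \frac{64787}{3} \left(-23863\right) = - \frac{1546012181}{3}$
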